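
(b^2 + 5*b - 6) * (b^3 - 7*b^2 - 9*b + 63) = b^5 - 2*b^4 - 50*b^3 + 60*b^2 + 369*b - 378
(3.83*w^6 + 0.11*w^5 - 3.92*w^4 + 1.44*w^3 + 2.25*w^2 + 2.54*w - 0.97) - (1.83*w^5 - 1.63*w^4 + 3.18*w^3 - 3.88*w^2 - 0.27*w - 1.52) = 3.83*w^6 - 1.72*w^5 - 2.29*w^4 - 1.74*w^3 + 6.13*w^2 + 2.81*w + 0.55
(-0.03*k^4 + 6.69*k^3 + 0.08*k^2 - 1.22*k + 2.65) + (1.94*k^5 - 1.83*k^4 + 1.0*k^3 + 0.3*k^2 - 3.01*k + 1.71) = 1.94*k^5 - 1.86*k^4 + 7.69*k^3 + 0.38*k^2 - 4.23*k + 4.36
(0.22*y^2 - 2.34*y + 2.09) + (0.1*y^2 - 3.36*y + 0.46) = 0.32*y^2 - 5.7*y + 2.55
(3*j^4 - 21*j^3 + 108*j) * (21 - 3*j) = -9*j^5 + 126*j^4 - 441*j^3 - 324*j^2 + 2268*j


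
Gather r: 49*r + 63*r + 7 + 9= 112*r + 16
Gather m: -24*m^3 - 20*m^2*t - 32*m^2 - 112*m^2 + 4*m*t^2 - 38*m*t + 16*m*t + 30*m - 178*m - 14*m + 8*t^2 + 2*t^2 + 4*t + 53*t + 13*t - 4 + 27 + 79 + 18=-24*m^3 + m^2*(-20*t - 144) + m*(4*t^2 - 22*t - 162) + 10*t^2 + 70*t + 120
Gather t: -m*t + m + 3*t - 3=m + t*(3 - m) - 3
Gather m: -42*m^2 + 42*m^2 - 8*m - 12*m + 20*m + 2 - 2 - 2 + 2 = 0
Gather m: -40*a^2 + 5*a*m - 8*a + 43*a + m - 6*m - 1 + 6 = -40*a^2 + 35*a + m*(5*a - 5) + 5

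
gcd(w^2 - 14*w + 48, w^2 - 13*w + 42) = w - 6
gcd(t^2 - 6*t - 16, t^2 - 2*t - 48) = t - 8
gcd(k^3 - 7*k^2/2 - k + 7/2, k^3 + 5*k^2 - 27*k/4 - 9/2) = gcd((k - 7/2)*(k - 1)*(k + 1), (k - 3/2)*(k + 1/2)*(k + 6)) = 1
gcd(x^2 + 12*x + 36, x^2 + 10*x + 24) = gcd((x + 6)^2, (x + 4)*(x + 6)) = x + 6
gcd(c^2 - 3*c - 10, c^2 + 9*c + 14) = c + 2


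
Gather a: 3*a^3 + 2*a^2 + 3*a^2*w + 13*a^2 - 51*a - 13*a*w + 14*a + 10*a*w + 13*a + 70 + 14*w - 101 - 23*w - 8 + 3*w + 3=3*a^3 + a^2*(3*w + 15) + a*(-3*w - 24) - 6*w - 36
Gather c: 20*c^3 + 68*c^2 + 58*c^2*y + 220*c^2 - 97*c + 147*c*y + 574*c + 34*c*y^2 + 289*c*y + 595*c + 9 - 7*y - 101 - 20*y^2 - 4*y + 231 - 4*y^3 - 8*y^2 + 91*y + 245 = 20*c^3 + c^2*(58*y + 288) + c*(34*y^2 + 436*y + 1072) - 4*y^3 - 28*y^2 + 80*y + 384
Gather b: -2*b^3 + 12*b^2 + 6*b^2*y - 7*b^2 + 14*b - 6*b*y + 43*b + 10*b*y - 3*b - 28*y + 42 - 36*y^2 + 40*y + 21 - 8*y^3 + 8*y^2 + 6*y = -2*b^3 + b^2*(6*y + 5) + b*(4*y + 54) - 8*y^3 - 28*y^2 + 18*y + 63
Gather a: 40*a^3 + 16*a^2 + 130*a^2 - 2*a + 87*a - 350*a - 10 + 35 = 40*a^3 + 146*a^2 - 265*a + 25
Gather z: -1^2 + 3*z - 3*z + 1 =0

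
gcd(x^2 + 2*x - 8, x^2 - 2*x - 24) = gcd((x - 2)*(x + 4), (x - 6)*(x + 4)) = x + 4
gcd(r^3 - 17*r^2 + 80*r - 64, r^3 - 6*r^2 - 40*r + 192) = r - 8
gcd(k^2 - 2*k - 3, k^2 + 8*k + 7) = k + 1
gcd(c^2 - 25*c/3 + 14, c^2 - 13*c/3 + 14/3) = c - 7/3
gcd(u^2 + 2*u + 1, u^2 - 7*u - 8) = u + 1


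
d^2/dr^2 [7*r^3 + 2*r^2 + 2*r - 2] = 42*r + 4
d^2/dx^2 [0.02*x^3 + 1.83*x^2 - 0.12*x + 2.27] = 0.12*x + 3.66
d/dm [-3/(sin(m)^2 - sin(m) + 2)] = 3*(2*sin(m) - 1)*cos(m)/(sin(m)^2 - sin(m) + 2)^2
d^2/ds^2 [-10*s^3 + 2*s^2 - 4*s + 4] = 4 - 60*s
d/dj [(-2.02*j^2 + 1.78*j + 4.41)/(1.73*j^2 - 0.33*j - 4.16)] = (-2.4128*j^2 + 1.5478*j - 5.9495)/(2.9929*j^4 - 1.1418*j^3 - 14.2847*j^2 + 2.7456*j + 17.3056)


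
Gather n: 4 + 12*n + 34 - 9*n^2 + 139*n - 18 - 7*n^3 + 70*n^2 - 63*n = -7*n^3 + 61*n^2 + 88*n + 20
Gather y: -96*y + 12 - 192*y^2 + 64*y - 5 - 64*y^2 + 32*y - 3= 4 - 256*y^2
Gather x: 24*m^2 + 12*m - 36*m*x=24*m^2 - 36*m*x + 12*m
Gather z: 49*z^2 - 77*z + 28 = 49*z^2 - 77*z + 28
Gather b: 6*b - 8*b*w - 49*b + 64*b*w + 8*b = b*(56*w - 35)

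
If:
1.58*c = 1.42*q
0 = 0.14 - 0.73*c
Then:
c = 0.19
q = 0.21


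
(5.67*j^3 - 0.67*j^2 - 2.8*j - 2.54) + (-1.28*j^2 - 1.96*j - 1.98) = 5.67*j^3 - 1.95*j^2 - 4.76*j - 4.52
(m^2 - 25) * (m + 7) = m^3 + 7*m^2 - 25*m - 175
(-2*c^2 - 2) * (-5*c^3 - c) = 10*c^5 + 12*c^3 + 2*c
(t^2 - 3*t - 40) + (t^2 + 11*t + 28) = 2*t^2 + 8*t - 12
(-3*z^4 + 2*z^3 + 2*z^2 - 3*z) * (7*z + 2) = -21*z^5 + 8*z^4 + 18*z^3 - 17*z^2 - 6*z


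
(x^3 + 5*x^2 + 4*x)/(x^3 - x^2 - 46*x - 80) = x*(x^2 + 5*x + 4)/(x^3 - x^2 - 46*x - 80)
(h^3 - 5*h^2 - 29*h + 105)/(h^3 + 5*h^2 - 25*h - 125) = (h^2 - 10*h + 21)/(h^2 - 25)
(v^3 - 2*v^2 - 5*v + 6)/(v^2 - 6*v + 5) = (v^2 - v - 6)/(v - 5)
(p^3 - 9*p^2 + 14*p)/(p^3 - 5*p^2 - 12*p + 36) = p*(p - 7)/(p^2 - 3*p - 18)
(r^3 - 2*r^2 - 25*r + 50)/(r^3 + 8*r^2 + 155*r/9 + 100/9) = 9*(r^2 - 7*r + 10)/(9*r^2 + 27*r + 20)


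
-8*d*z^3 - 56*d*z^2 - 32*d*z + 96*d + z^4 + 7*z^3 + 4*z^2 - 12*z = (-8*d + z)*(z - 1)*(z + 2)*(z + 6)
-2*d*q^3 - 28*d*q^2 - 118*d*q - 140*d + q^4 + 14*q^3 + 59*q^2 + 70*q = (-2*d + q)*(q + 2)*(q + 5)*(q + 7)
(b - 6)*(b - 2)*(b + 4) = b^3 - 4*b^2 - 20*b + 48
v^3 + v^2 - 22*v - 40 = (v - 5)*(v + 2)*(v + 4)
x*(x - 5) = x^2 - 5*x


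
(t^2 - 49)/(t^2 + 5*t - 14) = (t - 7)/(t - 2)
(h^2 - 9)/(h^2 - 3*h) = (h + 3)/h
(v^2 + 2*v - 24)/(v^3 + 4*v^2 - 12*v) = (v - 4)/(v*(v - 2))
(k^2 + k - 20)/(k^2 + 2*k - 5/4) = 4*(k^2 + k - 20)/(4*k^2 + 8*k - 5)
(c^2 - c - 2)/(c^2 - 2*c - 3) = (c - 2)/(c - 3)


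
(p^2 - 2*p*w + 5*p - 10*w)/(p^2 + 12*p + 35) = (p - 2*w)/(p + 7)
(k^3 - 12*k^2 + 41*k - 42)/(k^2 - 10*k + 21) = k - 2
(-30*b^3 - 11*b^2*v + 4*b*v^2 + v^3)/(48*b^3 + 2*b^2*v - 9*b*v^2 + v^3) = (5*b + v)/(-8*b + v)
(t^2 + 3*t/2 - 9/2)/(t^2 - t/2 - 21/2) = (2*t - 3)/(2*t - 7)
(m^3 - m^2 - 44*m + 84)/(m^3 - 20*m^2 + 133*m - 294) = (m^2 + 5*m - 14)/(m^2 - 14*m + 49)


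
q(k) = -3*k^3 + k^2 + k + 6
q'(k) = -9*k^2 + 2*k + 1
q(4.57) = -254.88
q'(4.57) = -177.82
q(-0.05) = 5.95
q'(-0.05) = 0.88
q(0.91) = 5.48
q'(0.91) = -4.63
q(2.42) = -28.24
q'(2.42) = -46.87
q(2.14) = -16.68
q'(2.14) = -35.94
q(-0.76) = 7.13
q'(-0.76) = -5.72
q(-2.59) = 62.24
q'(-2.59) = -64.55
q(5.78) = -534.11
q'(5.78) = -288.12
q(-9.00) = 2265.00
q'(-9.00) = -746.00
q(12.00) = -5022.00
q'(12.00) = -1271.00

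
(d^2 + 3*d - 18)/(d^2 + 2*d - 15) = (d + 6)/(d + 5)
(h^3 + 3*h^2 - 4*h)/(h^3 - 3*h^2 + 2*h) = (h + 4)/(h - 2)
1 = 1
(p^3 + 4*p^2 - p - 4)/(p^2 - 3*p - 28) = (p^2 - 1)/(p - 7)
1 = 1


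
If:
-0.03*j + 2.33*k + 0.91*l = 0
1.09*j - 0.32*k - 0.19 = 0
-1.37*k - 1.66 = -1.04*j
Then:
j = -0.23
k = -1.39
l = 3.55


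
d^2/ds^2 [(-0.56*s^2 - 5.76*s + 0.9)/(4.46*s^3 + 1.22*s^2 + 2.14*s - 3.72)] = (-22.278592*s^6 - 687.453696*s^5 + 58.8505920000001*s^4 + 44.0074879999999*s^3 - 1102.455648*s^2 - 53.156304*s - 90.795024)/(88.716536*s^9 + 72.803256*s^8 + 147.618864*s^7 - 150.3094*s^6 - 50.617008*s^5 - 212.880216*s^4 + 136.68508*s^3 - 0.459791999999993*s^2 + 88.842528*s - 51.478848)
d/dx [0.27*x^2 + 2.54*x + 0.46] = 0.54*x + 2.54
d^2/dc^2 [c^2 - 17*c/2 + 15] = 2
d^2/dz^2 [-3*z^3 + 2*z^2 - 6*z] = 4 - 18*z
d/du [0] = 0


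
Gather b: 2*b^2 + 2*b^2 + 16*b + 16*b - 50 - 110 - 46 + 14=4*b^2 + 32*b - 192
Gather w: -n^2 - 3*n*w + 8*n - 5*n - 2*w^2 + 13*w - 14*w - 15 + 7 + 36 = -n^2 + 3*n - 2*w^2 + w*(-3*n - 1) + 28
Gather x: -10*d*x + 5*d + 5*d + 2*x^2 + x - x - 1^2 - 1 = -10*d*x + 10*d + 2*x^2 - 2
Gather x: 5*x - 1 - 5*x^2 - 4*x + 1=-5*x^2 + x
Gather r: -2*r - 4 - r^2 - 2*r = -r^2 - 4*r - 4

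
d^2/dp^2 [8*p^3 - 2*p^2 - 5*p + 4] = 48*p - 4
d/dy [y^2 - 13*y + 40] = 2*y - 13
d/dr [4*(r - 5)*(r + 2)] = 8*r - 12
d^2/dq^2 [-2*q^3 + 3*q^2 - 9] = 6 - 12*q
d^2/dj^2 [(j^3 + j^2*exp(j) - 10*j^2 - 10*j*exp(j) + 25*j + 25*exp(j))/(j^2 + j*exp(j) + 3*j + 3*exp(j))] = 128/(j^3 + 9*j^2 + 27*j + 27)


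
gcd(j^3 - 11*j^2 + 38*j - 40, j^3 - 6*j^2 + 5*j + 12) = j - 4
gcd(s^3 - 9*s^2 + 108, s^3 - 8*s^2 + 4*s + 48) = s - 6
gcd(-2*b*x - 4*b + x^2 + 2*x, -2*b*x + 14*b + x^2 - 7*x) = -2*b + x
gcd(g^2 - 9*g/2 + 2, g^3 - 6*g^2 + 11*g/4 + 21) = g - 4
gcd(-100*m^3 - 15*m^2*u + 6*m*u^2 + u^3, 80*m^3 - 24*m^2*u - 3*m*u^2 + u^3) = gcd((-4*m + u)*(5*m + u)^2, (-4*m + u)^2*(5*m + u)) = -20*m^2 + m*u + u^2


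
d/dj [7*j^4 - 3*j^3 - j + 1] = 28*j^3 - 9*j^2 - 1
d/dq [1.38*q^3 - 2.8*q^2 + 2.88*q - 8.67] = 4.14*q^2 - 5.6*q + 2.88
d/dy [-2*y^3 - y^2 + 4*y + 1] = -6*y^2 - 2*y + 4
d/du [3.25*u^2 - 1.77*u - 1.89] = 6.5*u - 1.77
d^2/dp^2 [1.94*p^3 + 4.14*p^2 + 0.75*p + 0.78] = 11.64*p + 8.28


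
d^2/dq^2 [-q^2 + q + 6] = -2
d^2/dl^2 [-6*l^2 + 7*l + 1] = -12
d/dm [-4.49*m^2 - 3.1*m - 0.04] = -8.98*m - 3.1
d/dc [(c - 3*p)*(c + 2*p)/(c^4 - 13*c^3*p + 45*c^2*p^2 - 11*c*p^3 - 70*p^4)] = ((-2*c + p)*(-c^4 + 13*c^3*p - 45*c^2*p^2 + 11*c*p^3 + 70*p^4) - (c - 3*p)*(c + 2*p)*(4*c^3 - 39*c^2*p + 90*c*p^2 - 11*p^3))/(-c^4 + 13*c^3*p - 45*c^2*p^2 + 11*c*p^3 + 70*p^4)^2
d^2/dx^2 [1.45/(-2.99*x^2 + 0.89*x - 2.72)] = (25.92629*x^2 - 7.71719*x - 1.45*(5.98*x - 0.89)*(11.96*x - 1.78) + 23.58512)/(2.99*x^2 - 0.89*x + 2.72)^3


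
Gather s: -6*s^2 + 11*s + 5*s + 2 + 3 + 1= -6*s^2 + 16*s + 6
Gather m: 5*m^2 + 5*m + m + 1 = 5*m^2 + 6*m + 1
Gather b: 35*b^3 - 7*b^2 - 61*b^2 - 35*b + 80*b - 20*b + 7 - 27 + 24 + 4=35*b^3 - 68*b^2 + 25*b + 8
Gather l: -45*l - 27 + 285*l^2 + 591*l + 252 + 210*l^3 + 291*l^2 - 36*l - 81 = 210*l^3 + 576*l^2 + 510*l + 144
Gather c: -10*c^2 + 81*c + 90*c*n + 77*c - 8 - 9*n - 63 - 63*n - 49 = -10*c^2 + c*(90*n + 158) - 72*n - 120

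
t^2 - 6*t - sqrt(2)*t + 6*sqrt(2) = (t - 6)*(t - sqrt(2))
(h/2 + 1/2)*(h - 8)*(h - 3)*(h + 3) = h^4/2 - 7*h^3/2 - 17*h^2/2 + 63*h/2 + 36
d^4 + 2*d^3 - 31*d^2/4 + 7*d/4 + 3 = (d - 3/2)*(d - 1)*(d + 1/2)*(d + 4)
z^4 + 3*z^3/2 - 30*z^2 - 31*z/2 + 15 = (z - 5)*(z - 1/2)*(z + 1)*(z + 6)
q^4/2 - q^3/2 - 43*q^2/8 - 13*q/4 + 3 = (q/2 + 1)*(q - 4)*(q - 1/2)*(q + 3/2)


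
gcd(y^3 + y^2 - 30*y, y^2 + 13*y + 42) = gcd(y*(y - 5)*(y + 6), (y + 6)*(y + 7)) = y + 6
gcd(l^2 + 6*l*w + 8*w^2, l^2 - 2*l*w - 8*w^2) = l + 2*w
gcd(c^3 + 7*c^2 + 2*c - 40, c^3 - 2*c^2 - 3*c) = 1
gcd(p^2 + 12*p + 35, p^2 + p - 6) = 1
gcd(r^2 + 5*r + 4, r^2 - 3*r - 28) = r + 4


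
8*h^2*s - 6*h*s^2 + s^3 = s*(-4*h + s)*(-2*h + s)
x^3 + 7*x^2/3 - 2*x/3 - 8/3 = (x - 1)*(x + 4/3)*(x + 2)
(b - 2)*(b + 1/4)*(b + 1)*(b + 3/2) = b^4 + 3*b^3/4 - 27*b^2/8 - 31*b/8 - 3/4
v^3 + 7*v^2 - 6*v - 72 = (v - 3)*(v + 4)*(v + 6)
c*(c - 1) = c^2 - c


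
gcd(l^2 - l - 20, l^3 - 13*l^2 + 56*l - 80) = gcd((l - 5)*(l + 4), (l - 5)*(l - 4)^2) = l - 5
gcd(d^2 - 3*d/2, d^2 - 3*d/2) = d^2 - 3*d/2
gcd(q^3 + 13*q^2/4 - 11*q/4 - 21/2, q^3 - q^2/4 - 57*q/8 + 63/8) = q^2 + 5*q/4 - 21/4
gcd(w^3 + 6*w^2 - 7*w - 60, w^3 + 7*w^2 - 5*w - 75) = w^2 + 2*w - 15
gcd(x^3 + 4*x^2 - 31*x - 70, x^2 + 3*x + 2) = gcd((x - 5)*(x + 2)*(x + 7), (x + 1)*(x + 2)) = x + 2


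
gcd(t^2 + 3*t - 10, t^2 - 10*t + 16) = t - 2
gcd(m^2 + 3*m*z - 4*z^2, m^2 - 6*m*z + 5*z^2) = -m + z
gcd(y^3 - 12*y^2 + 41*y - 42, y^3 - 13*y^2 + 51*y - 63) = y^2 - 10*y + 21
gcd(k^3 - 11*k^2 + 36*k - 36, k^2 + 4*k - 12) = k - 2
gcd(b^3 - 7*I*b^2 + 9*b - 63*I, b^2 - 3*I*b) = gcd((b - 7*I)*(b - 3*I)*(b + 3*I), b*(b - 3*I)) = b - 3*I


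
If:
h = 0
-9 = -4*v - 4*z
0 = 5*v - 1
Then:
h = 0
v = 1/5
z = 41/20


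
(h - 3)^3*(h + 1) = h^4 - 8*h^3 + 18*h^2 - 27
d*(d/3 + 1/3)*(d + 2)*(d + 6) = d^4/3 + 3*d^3 + 20*d^2/3 + 4*d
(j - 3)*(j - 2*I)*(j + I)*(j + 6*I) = j^4 - 3*j^3 + 5*I*j^3 + 8*j^2 - 15*I*j^2 - 24*j + 12*I*j - 36*I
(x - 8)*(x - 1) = x^2 - 9*x + 8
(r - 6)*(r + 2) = r^2 - 4*r - 12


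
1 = 1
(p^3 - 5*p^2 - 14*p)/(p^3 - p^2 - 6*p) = (p - 7)/(p - 3)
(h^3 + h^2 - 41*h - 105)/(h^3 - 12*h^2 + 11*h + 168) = (h + 5)/(h - 8)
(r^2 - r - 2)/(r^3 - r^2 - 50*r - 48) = (r - 2)/(r^2 - 2*r - 48)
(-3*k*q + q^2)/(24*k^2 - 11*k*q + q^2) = q/(-8*k + q)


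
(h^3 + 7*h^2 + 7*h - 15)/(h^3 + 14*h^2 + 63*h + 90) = (h - 1)/(h + 6)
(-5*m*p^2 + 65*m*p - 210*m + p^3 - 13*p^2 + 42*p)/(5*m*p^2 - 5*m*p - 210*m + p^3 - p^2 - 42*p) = (-5*m*p + 30*m + p^2 - 6*p)/(5*m*p + 30*m + p^2 + 6*p)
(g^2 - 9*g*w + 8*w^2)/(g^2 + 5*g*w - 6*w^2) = (g - 8*w)/(g + 6*w)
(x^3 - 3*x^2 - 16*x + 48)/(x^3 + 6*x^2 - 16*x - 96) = (x - 3)/(x + 6)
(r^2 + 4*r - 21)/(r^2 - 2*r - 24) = (-r^2 - 4*r + 21)/(-r^2 + 2*r + 24)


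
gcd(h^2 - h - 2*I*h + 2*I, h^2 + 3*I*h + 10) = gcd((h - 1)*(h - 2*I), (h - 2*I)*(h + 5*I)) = h - 2*I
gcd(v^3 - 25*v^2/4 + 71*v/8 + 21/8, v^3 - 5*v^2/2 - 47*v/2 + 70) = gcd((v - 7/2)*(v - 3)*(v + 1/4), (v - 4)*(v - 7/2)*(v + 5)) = v - 7/2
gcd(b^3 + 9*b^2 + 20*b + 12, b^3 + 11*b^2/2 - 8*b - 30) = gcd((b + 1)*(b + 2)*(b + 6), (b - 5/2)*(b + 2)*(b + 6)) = b^2 + 8*b + 12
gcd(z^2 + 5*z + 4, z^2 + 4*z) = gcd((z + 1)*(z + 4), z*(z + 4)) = z + 4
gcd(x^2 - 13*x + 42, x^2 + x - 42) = x - 6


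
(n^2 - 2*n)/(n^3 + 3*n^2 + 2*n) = (n - 2)/(n^2 + 3*n + 2)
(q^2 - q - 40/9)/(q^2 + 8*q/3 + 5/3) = (q - 8/3)/(q + 1)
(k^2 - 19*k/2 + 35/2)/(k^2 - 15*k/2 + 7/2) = (2*k - 5)/(2*k - 1)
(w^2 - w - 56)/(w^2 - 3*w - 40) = (w + 7)/(w + 5)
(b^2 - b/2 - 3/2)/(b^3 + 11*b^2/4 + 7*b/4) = 2*(2*b - 3)/(b*(4*b + 7))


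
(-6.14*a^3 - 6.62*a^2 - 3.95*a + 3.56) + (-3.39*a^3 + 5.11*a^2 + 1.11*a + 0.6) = -9.53*a^3 - 1.51*a^2 - 2.84*a + 4.16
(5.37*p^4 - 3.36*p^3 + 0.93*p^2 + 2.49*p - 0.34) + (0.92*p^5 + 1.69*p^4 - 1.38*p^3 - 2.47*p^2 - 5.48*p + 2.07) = 0.92*p^5 + 7.06*p^4 - 4.74*p^3 - 1.54*p^2 - 2.99*p + 1.73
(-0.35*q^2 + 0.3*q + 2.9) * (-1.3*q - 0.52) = 0.455*q^3 - 0.208*q^2 - 3.926*q - 1.508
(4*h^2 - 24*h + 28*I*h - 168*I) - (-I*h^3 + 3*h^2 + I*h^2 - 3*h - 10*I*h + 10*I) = I*h^3 + h^2 - I*h^2 - 21*h + 38*I*h - 178*I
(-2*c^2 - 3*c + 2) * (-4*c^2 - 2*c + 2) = 8*c^4 + 16*c^3 - 6*c^2 - 10*c + 4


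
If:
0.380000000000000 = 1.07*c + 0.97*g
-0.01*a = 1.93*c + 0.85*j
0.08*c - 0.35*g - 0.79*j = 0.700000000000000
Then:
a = -412.130944481309*j - 346.640123866401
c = 1.69497898694979*j + 1.79606281796063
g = -1.86971908869719*j - 1.58947135589471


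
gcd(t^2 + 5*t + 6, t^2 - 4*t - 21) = t + 3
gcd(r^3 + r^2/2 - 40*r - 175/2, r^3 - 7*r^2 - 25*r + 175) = r^2 - 2*r - 35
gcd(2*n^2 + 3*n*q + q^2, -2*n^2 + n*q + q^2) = 2*n + q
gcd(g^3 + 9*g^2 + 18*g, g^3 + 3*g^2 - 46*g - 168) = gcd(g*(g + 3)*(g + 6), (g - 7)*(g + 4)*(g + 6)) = g + 6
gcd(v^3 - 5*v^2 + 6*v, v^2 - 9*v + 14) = v - 2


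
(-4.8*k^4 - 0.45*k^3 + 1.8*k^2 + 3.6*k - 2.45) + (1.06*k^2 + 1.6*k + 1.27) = -4.8*k^4 - 0.45*k^3 + 2.86*k^2 + 5.2*k - 1.18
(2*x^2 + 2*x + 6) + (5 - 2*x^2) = 2*x + 11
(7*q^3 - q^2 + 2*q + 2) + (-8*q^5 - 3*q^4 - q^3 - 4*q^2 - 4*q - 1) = -8*q^5 - 3*q^4 + 6*q^3 - 5*q^2 - 2*q + 1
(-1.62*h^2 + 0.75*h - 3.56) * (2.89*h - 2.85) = -4.6818*h^3 + 6.7845*h^2 - 12.4259*h + 10.146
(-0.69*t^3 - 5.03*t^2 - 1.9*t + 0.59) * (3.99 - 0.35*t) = 0.2415*t^4 - 0.9926*t^3 - 19.4047*t^2 - 7.7875*t + 2.3541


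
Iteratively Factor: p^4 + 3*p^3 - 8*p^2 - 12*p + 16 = (p - 1)*(p^3 + 4*p^2 - 4*p - 16) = (p - 1)*(p + 4)*(p^2 - 4) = (p - 1)*(p + 2)*(p + 4)*(p - 2)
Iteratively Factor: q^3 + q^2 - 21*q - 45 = (q - 5)*(q^2 + 6*q + 9) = (q - 5)*(q + 3)*(q + 3)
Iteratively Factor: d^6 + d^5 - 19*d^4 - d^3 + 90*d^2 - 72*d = (d + 3)*(d^5 - 2*d^4 - 13*d^3 + 38*d^2 - 24*d) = (d - 2)*(d + 3)*(d^4 - 13*d^2 + 12*d) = (d - 3)*(d - 2)*(d + 3)*(d^3 + 3*d^2 - 4*d) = (d - 3)*(d - 2)*(d + 3)*(d + 4)*(d^2 - d) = (d - 3)*(d - 2)*(d - 1)*(d + 3)*(d + 4)*(d)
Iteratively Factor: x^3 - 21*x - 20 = (x + 4)*(x^2 - 4*x - 5) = (x - 5)*(x + 4)*(x + 1)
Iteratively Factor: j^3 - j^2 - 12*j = (j + 3)*(j^2 - 4*j) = (j - 4)*(j + 3)*(j)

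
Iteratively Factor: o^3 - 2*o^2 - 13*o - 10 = (o + 1)*(o^2 - 3*o - 10) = (o - 5)*(o + 1)*(o + 2)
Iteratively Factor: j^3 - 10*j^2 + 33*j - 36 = (j - 3)*(j^2 - 7*j + 12) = (j - 3)^2*(j - 4)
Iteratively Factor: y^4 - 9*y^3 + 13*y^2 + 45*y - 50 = (y + 2)*(y^3 - 11*y^2 + 35*y - 25) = (y - 5)*(y + 2)*(y^2 - 6*y + 5) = (y - 5)*(y - 1)*(y + 2)*(y - 5)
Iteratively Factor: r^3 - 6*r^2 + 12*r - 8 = (r - 2)*(r^2 - 4*r + 4) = (r - 2)^2*(r - 2)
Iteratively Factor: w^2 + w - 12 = (w - 3)*(w + 4)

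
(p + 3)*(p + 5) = p^2 + 8*p + 15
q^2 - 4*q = q*(q - 4)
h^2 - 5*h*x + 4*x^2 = (h - 4*x)*(h - x)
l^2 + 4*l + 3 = (l + 1)*(l + 3)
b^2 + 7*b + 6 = (b + 1)*(b + 6)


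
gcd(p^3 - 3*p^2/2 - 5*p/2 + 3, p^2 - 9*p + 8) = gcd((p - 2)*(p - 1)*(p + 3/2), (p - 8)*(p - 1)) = p - 1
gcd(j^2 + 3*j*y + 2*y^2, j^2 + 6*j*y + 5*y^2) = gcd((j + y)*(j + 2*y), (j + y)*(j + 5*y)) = j + y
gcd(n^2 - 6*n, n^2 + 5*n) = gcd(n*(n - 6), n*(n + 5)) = n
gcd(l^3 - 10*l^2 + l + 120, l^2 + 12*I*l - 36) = 1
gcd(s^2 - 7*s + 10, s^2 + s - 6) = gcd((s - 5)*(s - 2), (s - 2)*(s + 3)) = s - 2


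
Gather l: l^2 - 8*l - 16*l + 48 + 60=l^2 - 24*l + 108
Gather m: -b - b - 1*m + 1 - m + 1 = -2*b - 2*m + 2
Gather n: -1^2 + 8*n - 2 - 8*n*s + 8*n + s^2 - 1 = n*(16 - 8*s) + s^2 - 4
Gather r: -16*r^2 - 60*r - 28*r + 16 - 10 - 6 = -16*r^2 - 88*r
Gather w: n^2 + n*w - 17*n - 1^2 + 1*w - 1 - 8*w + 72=n^2 - 17*n + w*(n - 7) + 70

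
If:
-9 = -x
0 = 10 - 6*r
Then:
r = 5/3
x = 9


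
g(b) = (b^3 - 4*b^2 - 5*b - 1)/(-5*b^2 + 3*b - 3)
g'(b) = (10*b - 3)*(b^3 - 4*b^2 - 5*b - 1)/(-5*b^2 + 3*b - 3)^2 + (3*b^2 - 8*b - 5)/(-5*b^2 + 3*b - 3)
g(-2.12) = 0.56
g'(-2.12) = -0.37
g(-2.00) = 0.52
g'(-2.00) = -0.38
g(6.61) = -0.40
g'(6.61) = -0.24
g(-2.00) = 0.52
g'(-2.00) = -0.38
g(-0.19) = 0.05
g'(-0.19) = 0.97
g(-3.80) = 1.09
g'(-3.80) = -0.28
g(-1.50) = 0.31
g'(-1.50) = -0.43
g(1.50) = 1.45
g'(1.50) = -0.73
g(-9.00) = 2.32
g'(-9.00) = -0.22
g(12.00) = -1.59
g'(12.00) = -0.21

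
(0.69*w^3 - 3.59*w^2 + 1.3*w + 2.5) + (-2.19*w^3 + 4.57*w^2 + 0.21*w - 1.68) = -1.5*w^3 + 0.98*w^2 + 1.51*w + 0.82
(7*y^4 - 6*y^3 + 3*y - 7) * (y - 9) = 7*y^5 - 69*y^4 + 54*y^3 + 3*y^2 - 34*y + 63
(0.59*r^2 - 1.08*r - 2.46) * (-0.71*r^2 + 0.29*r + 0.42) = -0.4189*r^4 + 0.9379*r^3 + 1.6812*r^2 - 1.167*r - 1.0332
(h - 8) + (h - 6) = 2*h - 14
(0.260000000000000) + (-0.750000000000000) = -0.490000000000000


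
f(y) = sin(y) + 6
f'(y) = cos(y)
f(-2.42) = 5.34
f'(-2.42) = -0.75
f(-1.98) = 5.08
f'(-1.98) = -0.40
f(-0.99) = 5.16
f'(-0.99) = 0.55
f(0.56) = 6.53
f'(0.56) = 0.85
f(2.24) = 6.78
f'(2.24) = -0.62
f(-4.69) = 7.00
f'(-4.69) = -0.02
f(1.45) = 6.99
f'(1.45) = 0.12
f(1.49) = 7.00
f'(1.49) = 0.08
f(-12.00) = 6.54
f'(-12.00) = 0.84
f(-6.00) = 6.28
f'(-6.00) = 0.96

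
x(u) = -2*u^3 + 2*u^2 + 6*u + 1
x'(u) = -6*u^2 + 4*u + 6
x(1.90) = 5.90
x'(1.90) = -8.06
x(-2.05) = 14.34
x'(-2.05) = -27.42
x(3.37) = -32.61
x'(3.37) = -48.66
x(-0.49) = -1.22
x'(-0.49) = 2.60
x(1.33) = 7.81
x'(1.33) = 0.71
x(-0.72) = -1.54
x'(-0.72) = 0.01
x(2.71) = -7.86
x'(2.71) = -27.22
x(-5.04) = 277.61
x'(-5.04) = -166.57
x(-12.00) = 3673.00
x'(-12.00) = -906.00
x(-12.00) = 3673.00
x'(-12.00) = -906.00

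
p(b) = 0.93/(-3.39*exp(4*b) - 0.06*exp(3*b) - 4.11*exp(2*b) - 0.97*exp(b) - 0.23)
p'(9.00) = 0.00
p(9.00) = 0.00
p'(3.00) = 0.00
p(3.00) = 0.00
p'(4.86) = 0.00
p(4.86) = -0.00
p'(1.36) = 0.00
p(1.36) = -0.00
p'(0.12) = 0.21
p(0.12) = -0.08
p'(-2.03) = 1.38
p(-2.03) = -2.17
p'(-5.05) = 0.11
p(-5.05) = -3.93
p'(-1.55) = 1.43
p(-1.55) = -1.48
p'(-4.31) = 0.23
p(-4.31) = -3.82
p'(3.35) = 0.00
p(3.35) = -0.00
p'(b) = 0.93*(13.56*exp(4*b) + 0.18*exp(3*b) + 8.22*exp(2*b) + 0.97*exp(b))/(-3.39*exp(4*b) - 0.06*exp(3*b) - 4.11*exp(2*b) - 0.97*exp(b) - 0.23)^2 = (12.6108*exp(3*b) + 0.1674*exp(2*b) + 7.6446*exp(b) + 0.9021)*exp(b)/(3.39*exp(4*b) + 0.06*exp(3*b) + 4.11*exp(2*b) + 0.97*exp(b) + 0.23)^2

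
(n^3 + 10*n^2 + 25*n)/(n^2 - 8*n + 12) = n*(n^2 + 10*n + 25)/(n^2 - 8*n + 12)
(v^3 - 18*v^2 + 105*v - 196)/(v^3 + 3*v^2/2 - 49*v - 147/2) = 2*(v^2 - 11*v + 28)/(2*v^2 + 17*v + 21)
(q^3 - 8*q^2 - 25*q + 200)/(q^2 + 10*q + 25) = (q^2 - 13*q + 40)/(q + 5)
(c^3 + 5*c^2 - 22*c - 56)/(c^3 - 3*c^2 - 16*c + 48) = (c^2 + 9*c + 14)/(c^2 + c - 12)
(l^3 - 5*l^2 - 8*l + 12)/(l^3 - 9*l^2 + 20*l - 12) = (l + 2)/(l - 2)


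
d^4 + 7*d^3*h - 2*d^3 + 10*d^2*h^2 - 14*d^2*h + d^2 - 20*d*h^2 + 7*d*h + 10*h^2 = (d - 1)^2*(d + 2*h)*(d + 5*h)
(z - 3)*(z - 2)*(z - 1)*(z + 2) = z^4 - 4*z^3 - z^2 + 16*z - 12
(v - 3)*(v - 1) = v^2 - 4*v + 3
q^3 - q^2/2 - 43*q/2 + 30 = (q - 4)*(q - 3/2)*(q + 5)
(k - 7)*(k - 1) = k^2 - 8*k + 7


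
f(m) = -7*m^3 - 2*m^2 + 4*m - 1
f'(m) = -21*m^2 - 4*m + 4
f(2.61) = -128.64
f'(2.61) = -149.49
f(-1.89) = 31.55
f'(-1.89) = -63.45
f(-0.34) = -2.32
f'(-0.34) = 2.93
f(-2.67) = 107.30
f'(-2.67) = -135.03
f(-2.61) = 99.39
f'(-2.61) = -128.61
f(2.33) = -91.08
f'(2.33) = -119.33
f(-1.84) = 28.48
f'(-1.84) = -59.74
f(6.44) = -1927.82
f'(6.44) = -892.71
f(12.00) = -12337.00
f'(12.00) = -3068.00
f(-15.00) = 23114.00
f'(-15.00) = -4661.00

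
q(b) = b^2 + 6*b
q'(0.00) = 6.00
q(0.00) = 0.00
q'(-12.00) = -18.00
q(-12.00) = 72.00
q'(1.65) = 9.30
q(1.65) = 12.62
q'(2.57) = 11.14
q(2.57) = 22.02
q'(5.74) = 17.48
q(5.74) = 67.39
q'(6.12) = 18.24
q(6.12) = 74.17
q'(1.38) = 8.76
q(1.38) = 10.18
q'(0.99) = 7.98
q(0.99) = 6.92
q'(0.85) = 7.70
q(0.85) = 5.82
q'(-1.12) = 3.76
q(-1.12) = -5.47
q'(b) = 2*b + 6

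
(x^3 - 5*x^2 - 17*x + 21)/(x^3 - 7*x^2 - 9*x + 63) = (x - 1)/(x - 3)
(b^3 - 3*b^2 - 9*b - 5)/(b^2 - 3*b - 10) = (b^2 + 2*b + 1)/(b + 2)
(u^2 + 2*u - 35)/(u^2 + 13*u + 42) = (u - 5)/(u + 6)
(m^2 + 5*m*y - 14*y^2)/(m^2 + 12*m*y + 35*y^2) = (m - 2*y)/(m + 5*y)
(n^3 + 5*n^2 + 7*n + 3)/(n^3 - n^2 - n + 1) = (n^2 + 4*n + 3)/(n^2 - 2*n + 1)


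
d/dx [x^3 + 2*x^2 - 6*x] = 3*x^2 + 4*x - 6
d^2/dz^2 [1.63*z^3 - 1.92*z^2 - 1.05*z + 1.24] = 9.78*z - 3.84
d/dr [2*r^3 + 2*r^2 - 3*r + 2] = 6*r^2 + 4*r - 3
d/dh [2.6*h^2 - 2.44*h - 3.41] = 5.2*h - 2.44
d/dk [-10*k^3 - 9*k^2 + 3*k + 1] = -30*k^2 - 18*k + 3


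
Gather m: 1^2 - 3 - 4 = -6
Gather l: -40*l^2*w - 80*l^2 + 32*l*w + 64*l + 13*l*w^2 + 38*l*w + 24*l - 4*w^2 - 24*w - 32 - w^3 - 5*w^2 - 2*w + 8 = l^2*(-40*w - 80) + l*(13*w^2 + 70*w + 88) - w^3 - 9*w^2 - 26*w - 24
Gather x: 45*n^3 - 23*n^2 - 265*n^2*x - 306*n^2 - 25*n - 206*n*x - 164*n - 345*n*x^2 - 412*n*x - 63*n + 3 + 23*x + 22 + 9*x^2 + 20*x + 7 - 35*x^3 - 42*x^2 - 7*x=45*n^3 - 329*n^2 - 252*n - 35*x^3 + x^2*(-345*n - 33) + x*(-265*n^2 - 618*n + 36) + 32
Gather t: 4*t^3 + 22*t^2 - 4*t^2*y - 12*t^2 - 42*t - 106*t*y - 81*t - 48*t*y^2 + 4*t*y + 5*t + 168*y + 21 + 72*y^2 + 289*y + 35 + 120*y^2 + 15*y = 4*t^3 + t^2*(10 - 4*y) + t*(-48*y^2 - 102*y - 118) + 192*y^2 + 472*y + 56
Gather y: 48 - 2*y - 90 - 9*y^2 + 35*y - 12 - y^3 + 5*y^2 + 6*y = -y^3 - 4*y^2 + 39*y - 54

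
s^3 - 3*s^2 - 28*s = s*(s - 7)*(s + 4)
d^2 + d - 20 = (d - 4)*(d + 5)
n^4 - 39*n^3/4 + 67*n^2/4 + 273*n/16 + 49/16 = (n - 7)*(n - 7/2)*(n + 1/4)*(n + 1/2)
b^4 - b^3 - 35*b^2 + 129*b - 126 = (b - 3)^2*(b - 2)*(b + 7)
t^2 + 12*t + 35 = (t + 5)*(t + 7)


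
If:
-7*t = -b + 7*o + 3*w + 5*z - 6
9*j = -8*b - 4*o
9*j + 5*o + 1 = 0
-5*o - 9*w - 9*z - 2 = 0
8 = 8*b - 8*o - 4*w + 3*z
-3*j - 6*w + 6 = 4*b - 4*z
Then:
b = -72/1427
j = 8588/12843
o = -2003/1427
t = 61100/29967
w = 917/1427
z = -364/4281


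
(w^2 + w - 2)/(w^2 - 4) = (w - 1)/(w - 2)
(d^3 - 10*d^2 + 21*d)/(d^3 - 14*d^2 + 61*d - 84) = d/(d - 4)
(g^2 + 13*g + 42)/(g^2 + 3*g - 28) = (g + 6)/(g - 4)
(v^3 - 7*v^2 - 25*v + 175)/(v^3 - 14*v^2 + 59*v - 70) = (v + 5)/(v - 2)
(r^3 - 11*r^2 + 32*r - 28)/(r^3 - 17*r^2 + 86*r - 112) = (r - 2)/(r - 8)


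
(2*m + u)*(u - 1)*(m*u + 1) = 2*m^2*u^2 - 2*m^2*u + m*u^3 - m*u^2 + 2*m*u - 2*m + u^2 - u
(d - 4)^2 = d^2 - 8*d + 16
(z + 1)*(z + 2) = z^2 + 3*z + 2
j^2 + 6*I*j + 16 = (j - 2*I)*(j + 8*I)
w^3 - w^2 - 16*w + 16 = (w - 4)*(w - 1)*(w + 4)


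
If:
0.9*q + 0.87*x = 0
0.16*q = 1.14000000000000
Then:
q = 7.12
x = -7.37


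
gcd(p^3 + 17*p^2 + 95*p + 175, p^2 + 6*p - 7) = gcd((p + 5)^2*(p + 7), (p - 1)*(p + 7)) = p + 7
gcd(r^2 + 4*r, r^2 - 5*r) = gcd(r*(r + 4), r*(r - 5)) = r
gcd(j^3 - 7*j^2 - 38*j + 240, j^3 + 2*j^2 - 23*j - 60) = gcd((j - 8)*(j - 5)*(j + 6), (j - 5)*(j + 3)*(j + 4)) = j - 5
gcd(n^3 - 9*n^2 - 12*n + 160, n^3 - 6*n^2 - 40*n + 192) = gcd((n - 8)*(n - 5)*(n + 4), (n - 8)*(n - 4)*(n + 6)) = n - 8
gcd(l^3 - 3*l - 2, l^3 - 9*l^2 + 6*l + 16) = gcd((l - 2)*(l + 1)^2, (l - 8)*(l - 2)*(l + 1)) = l^2 - l - 2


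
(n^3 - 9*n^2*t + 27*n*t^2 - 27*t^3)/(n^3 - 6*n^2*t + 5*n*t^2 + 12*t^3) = (-n^2 + 6*n*t - 9*t^2)/(-n^2 + 3*n*t + 4*t^2)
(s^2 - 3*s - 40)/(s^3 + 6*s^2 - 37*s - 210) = (s - 8)/(s^2 + s - 42)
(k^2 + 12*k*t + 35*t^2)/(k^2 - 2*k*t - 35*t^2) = (-k - 7*t)/(-k + 7*t)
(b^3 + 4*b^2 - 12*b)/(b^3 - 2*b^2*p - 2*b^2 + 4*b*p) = (-b - 6)/(-b + 2*p)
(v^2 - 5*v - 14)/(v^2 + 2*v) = (v - 7)/v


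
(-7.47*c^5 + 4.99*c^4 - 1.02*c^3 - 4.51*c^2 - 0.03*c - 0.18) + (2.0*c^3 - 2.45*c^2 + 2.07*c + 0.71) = -7.47*c^5 + 4.99*c^4 + 0.98*c^3 - 6.96*c^2 + 2.04*c + 0.53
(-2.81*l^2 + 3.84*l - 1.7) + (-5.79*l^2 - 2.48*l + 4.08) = -8.6*l^2 + 1.36*l + 2.38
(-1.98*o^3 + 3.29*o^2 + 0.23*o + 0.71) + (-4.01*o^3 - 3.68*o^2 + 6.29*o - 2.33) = -5.99*o^3 - 0.39*o^2 + 6.52*o - 1.62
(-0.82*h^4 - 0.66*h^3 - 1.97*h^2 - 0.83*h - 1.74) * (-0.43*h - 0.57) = 0.3526*h^5 + 0.7512*h^4 + 1.2233*h^3 + 1.4798*h^2 + 1.2213*h + 0.9918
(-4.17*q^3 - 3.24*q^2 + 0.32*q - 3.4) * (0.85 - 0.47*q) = 1.9599*q^4 - 2.0217*q^3 - 2.9044*q^2 + 1.87*q - 2.89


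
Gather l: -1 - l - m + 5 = -l - m + 4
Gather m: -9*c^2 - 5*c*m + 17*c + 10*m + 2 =-9*c^2 + 17*c + m*(10 - 5*c) + 2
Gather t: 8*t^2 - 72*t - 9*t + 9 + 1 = 8*t^2 - 81*t + 10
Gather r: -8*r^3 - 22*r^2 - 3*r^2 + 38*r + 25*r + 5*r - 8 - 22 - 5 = -8*r^3 - 25*r^2 + 68*r - 35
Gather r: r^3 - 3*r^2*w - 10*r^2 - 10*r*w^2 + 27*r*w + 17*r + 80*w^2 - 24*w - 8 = r^3 + r^2*(-3*w - 10) + r*(-10*w^2 + 27*w + 17) + 80*w^2 - 24*w - 8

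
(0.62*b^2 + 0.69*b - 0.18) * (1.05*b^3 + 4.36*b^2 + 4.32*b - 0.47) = 0.651*b^5 + 3.4277*b^4 + 5.4978*b^3 + 1.9046*b^2 - 1.1019*b + 0.0846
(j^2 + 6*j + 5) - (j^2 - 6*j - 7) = 12*j + 12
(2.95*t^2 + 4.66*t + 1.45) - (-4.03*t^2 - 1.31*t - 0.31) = 6.98*t^2 + 5.97*t + 1.76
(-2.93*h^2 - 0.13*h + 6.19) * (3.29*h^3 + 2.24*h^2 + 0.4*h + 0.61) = -9.6397*h^5 - 6.9909*h^4 + 18.9019*h^3 + 12.0263*h^2 + 2.3967*h + 3.7759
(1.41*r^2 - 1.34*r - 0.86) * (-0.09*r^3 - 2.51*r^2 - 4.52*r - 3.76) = -0.1269*r^5 - 3.4185*r^4 - 2.9324*r^3 + 2.9138*r^2 + 8.9256*r + 3.2336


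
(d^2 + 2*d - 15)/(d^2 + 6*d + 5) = (d - 3)/(d + 1)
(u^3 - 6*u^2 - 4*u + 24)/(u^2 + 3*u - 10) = (u^2 - 4*u - 12)/(u + 5)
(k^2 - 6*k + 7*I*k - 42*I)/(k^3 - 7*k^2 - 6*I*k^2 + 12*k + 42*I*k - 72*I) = (k^2 + k*(-6 + 7*I) - 42*I)/(k^3 + k^2*(-7 - 6*I) + k*(12 + 42*I) - 72*I)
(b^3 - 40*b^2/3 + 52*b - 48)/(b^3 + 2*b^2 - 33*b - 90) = (b^2 - 22*b/3 + 8)/(b^2 + 8*b + 15)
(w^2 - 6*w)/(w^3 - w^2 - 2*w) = (6 - w)/(-w^2 + w + 2)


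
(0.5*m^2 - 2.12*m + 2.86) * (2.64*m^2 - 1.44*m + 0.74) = 1.32*m^4 - 6.3168*m^3 + 10.9732*m^2 - 5.6872*m + 2.1164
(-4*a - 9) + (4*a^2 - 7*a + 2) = 4*a^2 - 11*a - 7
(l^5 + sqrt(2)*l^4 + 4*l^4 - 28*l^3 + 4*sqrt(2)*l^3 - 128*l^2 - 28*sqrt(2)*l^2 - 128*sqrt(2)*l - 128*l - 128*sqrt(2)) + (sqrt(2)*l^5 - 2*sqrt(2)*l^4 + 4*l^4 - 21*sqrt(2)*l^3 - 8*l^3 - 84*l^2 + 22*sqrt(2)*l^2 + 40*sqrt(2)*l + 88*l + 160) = l^5 + sqrt(2)*l^5 - sqrt(2)*l^4 + 8*l^4 - 36*l^3 - 17*sqrt(2)*l^3 - 212*l^2 - 6*sqrt(2)*l^2 - 88*sqrt(2)*l - 40*l - 128*sqrt(2) + 160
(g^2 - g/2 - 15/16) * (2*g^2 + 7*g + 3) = 2*g^4 + 6*g^3 - 19*g^2/8 - 129*g/16 - 45/16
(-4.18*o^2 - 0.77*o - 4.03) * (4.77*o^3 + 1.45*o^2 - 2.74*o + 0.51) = -19.9386*o^5 - 9.7339*o^4 - 8.8864*o^3 - 5.8655*o^2 + 10.6495*o - 2.0553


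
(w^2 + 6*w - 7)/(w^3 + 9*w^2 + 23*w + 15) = (w^2 + 6*w - 7)/(w^3 + 9*w^2 + 23*w + 15)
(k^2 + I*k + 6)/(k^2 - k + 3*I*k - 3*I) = (k - 2*I)/(k - 1)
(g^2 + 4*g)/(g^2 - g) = (g + 4)/(g - 1)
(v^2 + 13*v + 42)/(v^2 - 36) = (v + 7)/(v - 6)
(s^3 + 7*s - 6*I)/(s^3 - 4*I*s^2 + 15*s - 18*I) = (s - 2*I)/(s - 6*I)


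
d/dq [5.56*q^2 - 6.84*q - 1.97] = 11.12*q - 6.84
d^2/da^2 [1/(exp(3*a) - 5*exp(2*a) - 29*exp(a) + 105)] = ((-9*exp(2*a) + 20*exp(a) + 29)*(exp(3*a) - 5*exp(2*a) - 29*exp(a) + 105) + 2*(-3*exp(2*a) + 10*exp(a) + 29)^2*exp(a))*exp(a)/(exp(3*a) - 5*exp(2*a) - 29*exp(a) + 105)^3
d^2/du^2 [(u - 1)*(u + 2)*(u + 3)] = 6*u + 8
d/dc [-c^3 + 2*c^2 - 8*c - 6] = -3*c^2 + 4*c - 8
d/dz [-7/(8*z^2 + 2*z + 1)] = 14*(8*z + 1)/(8*z^2 + 2*z + 1)^2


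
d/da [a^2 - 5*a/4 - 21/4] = 2*a - 5/4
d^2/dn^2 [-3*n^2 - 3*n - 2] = -6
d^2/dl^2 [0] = 0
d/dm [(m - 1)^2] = 2*m - 2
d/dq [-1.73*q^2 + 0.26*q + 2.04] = 0.26 - 3.46*q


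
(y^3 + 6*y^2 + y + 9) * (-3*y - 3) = -3*y^4 - 21*y^3 - 21*y^2 - 30*y - 27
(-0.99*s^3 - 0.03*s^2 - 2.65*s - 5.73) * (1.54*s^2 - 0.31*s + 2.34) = -1.5246*s^5 + 0.2607*s^4 - 6.3883*s^3 - 8.0729*s^2 - 4.4247*s - 13.4082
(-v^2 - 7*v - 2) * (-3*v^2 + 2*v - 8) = 3*v^4 + 19*v^3 + 52*v + 16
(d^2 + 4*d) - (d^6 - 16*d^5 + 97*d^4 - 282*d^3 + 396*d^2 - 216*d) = -d^6 + 16*d^5 - 97*d^4 + 282*d^3 - 395*d^2 + 220*d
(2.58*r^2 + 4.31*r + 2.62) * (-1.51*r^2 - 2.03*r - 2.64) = -3.8958*r^4 - 11.7455*r^3 - 19.5167*r^2 - 16.697*r - 6.9168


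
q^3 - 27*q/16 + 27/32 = (q - 3/4)^2*(q + 3/2)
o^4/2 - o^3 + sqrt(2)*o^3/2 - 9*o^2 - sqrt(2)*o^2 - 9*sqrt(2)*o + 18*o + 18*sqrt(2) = (o/2 + sqrt(2)/2)*(o - 2)*(o - 3*sqrt(2))*(o + 3*sqrt(2))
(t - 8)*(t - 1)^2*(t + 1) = t^4 - 9*t^3 + 7*t^2 + 9*t - 8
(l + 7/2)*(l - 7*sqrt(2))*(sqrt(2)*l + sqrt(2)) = sqrt(2)*l^3 - 14*l^2 + 9*sqrt(2)*l^2/2 - 63*l + 7*sqrt(2)*l/2 - 49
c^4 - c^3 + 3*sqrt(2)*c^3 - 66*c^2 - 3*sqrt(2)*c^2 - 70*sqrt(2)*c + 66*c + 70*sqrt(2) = (c - 1)*(c - 5*sqrt(2))*(c + sqrt(2))*(c + 7*sqrt(2))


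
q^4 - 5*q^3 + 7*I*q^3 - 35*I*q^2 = q^2*(q - 5)*(q + 7*I)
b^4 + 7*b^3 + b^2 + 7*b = b*(b + 7)*(b - I)*(b + I)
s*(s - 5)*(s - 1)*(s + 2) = s^4 - 4*s^3 - 7*s^2 + 10*s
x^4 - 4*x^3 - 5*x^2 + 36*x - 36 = (x - 3)*(x - 2)^2*(x + 3)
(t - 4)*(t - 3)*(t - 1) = t^3 - 8*t^2 + 19*t - 12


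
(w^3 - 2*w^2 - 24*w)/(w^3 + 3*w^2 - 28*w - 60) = w*(w^2 - 2*w - 24)/(w^3 + 3*w^2 - 28*w - 60)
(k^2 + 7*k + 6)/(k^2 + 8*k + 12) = (k + 1)/(k + 2)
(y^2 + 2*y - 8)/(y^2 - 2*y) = (y + 4)/y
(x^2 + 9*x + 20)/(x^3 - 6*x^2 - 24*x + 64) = (x + 5)/(x^2 - 10*x + 16)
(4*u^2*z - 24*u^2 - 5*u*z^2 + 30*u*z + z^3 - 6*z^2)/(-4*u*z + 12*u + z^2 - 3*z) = (-u*z + 6*u + z^2 - 6*z)/(z - 3)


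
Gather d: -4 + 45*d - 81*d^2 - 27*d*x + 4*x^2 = -81*d^2 + d*(45 - 27*x) + 4*x^2 - 4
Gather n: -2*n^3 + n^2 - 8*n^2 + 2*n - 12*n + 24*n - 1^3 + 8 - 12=-2*n^3 - 7*n^2 + 14*n - 5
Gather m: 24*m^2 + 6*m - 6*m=24*m^2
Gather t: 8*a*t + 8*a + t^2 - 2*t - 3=8*a + t^2 + t*(8*a - 2) - 3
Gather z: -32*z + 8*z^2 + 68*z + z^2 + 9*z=9*z^2 + 45*z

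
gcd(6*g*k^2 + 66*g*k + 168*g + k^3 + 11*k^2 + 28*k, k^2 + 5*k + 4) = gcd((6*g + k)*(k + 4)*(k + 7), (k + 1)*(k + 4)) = k + 4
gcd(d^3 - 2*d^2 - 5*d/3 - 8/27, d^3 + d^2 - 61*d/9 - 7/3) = d + 1/3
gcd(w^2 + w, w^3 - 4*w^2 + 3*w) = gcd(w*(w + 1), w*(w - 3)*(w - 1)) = w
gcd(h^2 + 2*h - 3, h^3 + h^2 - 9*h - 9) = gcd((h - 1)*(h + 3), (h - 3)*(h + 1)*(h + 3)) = h + 3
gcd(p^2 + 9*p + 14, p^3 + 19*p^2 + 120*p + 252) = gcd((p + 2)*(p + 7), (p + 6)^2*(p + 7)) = p + 7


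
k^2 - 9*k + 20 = (k - 5)*(k - 4)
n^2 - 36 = (n - 6)*(n + 6)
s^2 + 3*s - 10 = (s - 2)*(s + 5)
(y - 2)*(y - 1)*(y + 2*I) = y^3 - 3*y^2 + 2*I*y^2 + 2*y - 6*I*y + 4*I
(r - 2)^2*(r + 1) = r^3 - 3*r^2 + 4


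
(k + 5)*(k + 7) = k^2 + 12*k + 35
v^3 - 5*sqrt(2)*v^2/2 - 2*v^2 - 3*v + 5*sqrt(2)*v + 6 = (v - 2)*(v - 3*sqrt(2))*(v + sqrt(2)/2)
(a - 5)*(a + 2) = a^2 - 3*a - 10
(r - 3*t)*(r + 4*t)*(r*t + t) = r^3*t + r^2*t^2 + r^2*t - 12*r*t^3 + r*t^2 - 12*t^3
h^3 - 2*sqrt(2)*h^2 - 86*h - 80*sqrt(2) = (h - 8*sqrt(2))*(h + sqrt(2))*(h + 5*sqrt(2))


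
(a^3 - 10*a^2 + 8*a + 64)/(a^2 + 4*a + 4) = (a^2 - 12*a + 32)/(a + 2)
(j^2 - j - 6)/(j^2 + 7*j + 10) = (j - 3)/(j + 5)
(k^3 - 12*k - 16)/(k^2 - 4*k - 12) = (k^2 - 2*k - 8)/(k - 6)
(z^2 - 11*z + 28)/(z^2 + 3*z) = (z^2 - 11*z + 28)/(z*(z + 3))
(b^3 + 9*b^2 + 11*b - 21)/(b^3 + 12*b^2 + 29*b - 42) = (b + 3)/(b + 6)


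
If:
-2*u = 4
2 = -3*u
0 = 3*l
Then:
No Solution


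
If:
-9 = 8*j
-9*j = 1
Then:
No Solution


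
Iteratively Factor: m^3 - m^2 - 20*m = (m - 5)*(m^2 + 4*m) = (m - 5)*(m + 4)*(m)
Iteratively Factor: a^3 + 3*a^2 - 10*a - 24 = (a + 2)*(a^2 + a - 12) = (a - 3)*(a + 2)*(a + 4)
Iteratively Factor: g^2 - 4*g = (g)*(g - 4)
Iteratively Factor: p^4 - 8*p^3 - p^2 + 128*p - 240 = (p + 4)*(p^3 - 12*p^2 + 47*p - 60) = (p - 4)*(p + 4)*(p^2 - 8*p + 15) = (p - 4)*(p - 3)*(p + 4)*(p - 5)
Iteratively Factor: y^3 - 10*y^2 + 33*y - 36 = (y - 4)*(y^2 - 6*y + 9) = (y - 4)*(y - 3)*(y - 3)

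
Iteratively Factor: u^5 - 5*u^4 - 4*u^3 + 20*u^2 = (u - 5)*(u^4 - 4*u^2) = u*(u - 5)*(u^3 - 4*u) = u*(u - 5)*(u - 2)*(u^2 + 2*u) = u*(u - 5)*(u - 2)*(u + 2)*(u)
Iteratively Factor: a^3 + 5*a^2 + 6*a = (a + 2)*(a^2 + 3*a) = (a + 2)*(a + 3)*(a)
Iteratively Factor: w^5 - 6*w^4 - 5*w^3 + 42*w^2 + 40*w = (w + 2)*(w^4 - 8*w^3 + 11*w^2 + 20*w) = (w - 5)*(w + 2)*(w^3 - 3*w^2 - 4*w) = (w - 5)*(w - 4)*(w + 2)*(w^2 + w) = (w - 5)*(w - 4)*(w + 1)*(w + 2)*(w)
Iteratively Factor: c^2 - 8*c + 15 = (c - 5)*(c - 3)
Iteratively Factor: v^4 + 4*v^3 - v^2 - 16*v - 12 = (v + 1)*(v^3 + 3*v^2 - 4*v - 12) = (v - 2)*(v + 1)*(v^2 + 5*v + 6) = (v - 2)*(v + 1)*(v + 3)*(v + 2)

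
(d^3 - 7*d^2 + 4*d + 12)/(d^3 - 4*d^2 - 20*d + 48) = (d + 1)/(d + 4)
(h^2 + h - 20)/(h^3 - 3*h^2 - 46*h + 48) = (h^2 + h - 20)/(h^3 - 3*h^2 - 46*h + 48)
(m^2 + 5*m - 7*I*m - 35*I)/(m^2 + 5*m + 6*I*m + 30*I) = (m - 7*I)/(m + 6*I)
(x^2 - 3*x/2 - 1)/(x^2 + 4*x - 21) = (x^2 - 3*x/2 - 1)/(x^2 + 4*x - 21)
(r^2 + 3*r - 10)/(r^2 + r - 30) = (r^2 + 3*r - 10)/(r^2 + r - 30)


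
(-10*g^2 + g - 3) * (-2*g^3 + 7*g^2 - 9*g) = 20*g^5 - 72*g^4 + 103*g^3 - 30*g^2 + 27*g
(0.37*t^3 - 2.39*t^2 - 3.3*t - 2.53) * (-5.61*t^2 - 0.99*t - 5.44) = -2.0757*t^5 + 13.0416*t^4 + 18.8663*t^3 + 30.4619*t^2 + 20.4567*t + 13.7632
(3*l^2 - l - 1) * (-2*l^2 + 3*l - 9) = -6*l^4 + 11*l^3 - 28*l^2 + 6*l + 9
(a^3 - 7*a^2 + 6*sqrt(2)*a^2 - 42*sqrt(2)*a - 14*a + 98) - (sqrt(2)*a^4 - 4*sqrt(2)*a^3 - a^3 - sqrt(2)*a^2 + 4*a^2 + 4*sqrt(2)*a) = -sqrt(2)*a^4 + 2*a^3 + 4*sqrt(2)*a^3 - 11*a^2 + 7*sqrt(2)*a^2 - 46*sqrt(2)*a - 14*a + 98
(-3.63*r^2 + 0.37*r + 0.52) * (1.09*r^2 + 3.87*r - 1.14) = -3.9567*r^4 - 13.6448*r^3 + 6.1369*r^2 + 1.5906*r - 0.5928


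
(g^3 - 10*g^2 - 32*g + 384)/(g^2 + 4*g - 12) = (g^2 - 16*g + 64)/(g - 2)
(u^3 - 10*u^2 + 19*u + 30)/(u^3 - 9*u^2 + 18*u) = (u^2 - 4*u - 5)/(u*(u - 3))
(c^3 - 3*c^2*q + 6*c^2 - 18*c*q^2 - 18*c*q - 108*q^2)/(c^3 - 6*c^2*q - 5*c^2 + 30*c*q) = (c^2 + 3*c*q + 6*c + 18*q)/(c*(c - 5))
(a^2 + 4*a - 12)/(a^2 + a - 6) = (a + 6)/(a + 3)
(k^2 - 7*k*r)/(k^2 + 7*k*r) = (k - 7*r)/(k + 7*r)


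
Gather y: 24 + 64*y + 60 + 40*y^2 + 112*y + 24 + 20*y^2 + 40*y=60*y^2 + 216*y + 108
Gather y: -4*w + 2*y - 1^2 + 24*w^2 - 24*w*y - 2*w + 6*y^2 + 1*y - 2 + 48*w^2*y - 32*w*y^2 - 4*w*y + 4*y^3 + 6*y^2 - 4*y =24*w^2 - 6*w + 4*y^3 + y^2*(12 - 32*w) + y*(48*w^2 - 28*w - 1) - 3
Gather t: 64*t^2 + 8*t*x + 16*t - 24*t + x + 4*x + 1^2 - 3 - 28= 64*t^2 + t*(8*x - 8) + 5*x - 30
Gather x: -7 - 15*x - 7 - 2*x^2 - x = -2*x^2 - 16*x - 14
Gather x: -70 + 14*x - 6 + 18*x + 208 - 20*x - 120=12*x + 12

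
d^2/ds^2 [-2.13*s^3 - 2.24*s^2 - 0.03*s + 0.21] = -12.78*s - 4.48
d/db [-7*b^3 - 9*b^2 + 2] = 3*b*(-7*b - 6)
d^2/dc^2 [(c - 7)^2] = 2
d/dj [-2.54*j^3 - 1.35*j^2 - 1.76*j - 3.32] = -7.62*j^2 - 2.7*j - 1.76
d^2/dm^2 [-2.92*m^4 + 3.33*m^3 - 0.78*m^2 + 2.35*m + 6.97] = -35.04*m^2 + 19.98*m - 1.56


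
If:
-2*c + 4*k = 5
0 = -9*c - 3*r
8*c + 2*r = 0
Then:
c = 0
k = 5/4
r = 0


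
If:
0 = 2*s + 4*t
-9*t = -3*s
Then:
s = 0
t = 0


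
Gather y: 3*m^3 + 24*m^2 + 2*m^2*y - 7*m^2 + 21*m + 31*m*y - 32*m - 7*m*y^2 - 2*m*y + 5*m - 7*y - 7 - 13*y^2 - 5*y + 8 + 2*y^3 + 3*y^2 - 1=3*m^3 + 17*m^2 - 6*m + 2*y^3 + y^2*(-7*m - 10) + y*(2*m^2 + 29*m - 12)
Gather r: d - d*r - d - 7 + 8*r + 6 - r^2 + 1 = -r^2 + r*(8 - d)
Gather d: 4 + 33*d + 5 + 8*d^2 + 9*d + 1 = 8*d^2 + 42*d + 10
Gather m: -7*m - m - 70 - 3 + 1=-8*m - 72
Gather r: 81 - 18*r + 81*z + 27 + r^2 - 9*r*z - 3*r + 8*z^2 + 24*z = r^2 + r*(-9*z - 21) + 8*z^2 + 105*z + 108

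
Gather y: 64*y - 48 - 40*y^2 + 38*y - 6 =-40*y^2 + 102*y - 54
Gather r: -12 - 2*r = -2*r - 12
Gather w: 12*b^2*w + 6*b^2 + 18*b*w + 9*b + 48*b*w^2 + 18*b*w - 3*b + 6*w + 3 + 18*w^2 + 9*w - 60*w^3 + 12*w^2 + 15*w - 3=6*b^2 + 6*b - 60*w^3 + w^2*(48*b + 30) + w*(12*b^2 + 36*b + 30)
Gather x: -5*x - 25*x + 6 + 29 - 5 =30 - 30*x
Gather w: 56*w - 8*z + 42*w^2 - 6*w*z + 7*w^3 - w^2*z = 7*w^3 + w^2*(42 - z) + w*(56 - 6*z) - 8*z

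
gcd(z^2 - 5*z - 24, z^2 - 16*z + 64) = z - 8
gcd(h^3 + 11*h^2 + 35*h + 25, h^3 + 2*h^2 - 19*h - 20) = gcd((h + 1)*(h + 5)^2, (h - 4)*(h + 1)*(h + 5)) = h^2 + 6*h + 5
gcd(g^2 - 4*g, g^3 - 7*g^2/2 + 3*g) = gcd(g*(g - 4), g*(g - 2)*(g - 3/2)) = g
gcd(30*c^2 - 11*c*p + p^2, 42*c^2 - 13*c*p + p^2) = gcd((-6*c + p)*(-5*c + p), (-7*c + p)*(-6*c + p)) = -6*c + p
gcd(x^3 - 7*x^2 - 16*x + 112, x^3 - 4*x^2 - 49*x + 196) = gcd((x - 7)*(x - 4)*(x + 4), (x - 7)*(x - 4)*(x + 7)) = x^2 - 11*x + 28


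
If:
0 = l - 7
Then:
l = 7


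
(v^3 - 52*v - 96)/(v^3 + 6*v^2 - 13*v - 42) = (v^2 - 2*v - 48)/(v^2 + 4*v - 21)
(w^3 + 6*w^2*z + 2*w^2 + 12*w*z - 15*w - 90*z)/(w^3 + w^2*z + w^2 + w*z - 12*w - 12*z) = (w^2 + 6*w*z + 5*w + 30*z)/(w^2 + w*z + 4*w + 4*z)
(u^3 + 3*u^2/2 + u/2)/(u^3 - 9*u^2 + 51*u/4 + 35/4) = 2*u*(u + 1)/(2*u^2 - 19*u + 35)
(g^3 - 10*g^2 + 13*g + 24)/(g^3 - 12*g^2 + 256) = (g^2 - 2*g - 3)/(g^2 - 4*g - 32)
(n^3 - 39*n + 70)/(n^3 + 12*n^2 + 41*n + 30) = (n^3 - 39*n + 70)/(n^3 + 12*n^2 + 41*n + 30)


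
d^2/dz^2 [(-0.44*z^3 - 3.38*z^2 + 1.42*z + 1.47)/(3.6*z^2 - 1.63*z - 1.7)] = (-7.105427357601e-15*z^5 - 5.6843418860808e-14*z^4 - 10.5849519999999*z^3 - 17.12184*z^2 - 7.24296000000002*z - 1.601954)/(46.656*z^6 - 63.3744*z^5 - 37.40148*z^4 + 55.522853*z^3 + 17.66181*z^2 - 14.1321*z - 4.913)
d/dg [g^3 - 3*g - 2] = 3*g^2 - 3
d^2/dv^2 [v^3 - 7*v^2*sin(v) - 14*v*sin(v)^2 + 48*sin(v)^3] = 7*v^2*sin(v) - 28*v*cos(v) - 28*v*cos(2*v) + 6*v - 50*sin(v) - 28*sin(2*v) + 108*sin(3*v)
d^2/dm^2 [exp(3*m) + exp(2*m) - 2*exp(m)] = (9*exp(2*m) + 4*exp(m) - 2)*exp(m)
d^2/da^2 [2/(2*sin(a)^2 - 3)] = 8*(3 - 4*sin(a)^4)/(2*sin(a)^2 - 3)^3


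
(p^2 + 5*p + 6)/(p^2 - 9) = (p + 2)/(p - 3)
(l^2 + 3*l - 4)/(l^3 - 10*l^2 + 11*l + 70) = (l^2 + 3*l - 4)/(l^3 - 10*l^2 + 11*l + 70)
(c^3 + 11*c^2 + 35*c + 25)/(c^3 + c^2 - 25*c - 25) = (c + 5)/(c - 5)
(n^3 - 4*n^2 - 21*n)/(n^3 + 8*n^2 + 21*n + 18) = n*(n - 7)/(n^2 + 5*n + 6)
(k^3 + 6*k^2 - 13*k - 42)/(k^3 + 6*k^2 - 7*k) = (k^2 - k - 6)/(k*(k - 1))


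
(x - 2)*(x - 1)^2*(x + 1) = x^4 - 3*x^3 + x^2 + 3*x - 2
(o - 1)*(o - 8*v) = o^2 - 8*o*v - o + 8*v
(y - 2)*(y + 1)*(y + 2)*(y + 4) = y^4 + 5*y^3 - 20*y - 16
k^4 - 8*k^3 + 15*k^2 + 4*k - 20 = (k - 5)*(k - 2)^2*(k + 1)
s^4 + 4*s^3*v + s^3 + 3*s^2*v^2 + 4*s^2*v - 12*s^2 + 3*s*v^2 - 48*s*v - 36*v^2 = (s - 3)*(s + 4)*(s + v)*(s + 3*v)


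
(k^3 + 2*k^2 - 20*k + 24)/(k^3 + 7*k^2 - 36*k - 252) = (k^2 - 4*k + 4)/(k^2 + k - 42)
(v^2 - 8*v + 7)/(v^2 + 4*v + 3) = (v^2 - 8*v + 7)/(v^2 + 4*v + 3)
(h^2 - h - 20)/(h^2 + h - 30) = (h + 4)/(h + 6)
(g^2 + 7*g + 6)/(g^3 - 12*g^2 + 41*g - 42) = (g^2 + 7*g + 6)/(g^3 - 12*g^2 + 41*g - 42)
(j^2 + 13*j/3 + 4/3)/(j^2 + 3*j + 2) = (3*j^2 + 13*j + 4)/(3*(j^2 + 3*j + 2))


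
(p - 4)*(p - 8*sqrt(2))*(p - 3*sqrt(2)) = p^3 - 11*sqrt(2)*p^2 - 4*p^2 + 48*p + 44*sqrt(2)*p - 192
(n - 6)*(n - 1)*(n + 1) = n^3 - 6*n^2 - n + 6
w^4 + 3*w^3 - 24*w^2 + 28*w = w*(w - 2)^2*(w + 7)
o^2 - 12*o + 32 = (o - 8)*(o - 4)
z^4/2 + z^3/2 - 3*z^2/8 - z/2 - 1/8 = (z/2 + 1/2)*(z - 1)*(z + 1/2)^2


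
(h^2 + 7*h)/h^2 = (h + 7)/h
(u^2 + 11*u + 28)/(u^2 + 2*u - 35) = (u + 4)/(u - 5)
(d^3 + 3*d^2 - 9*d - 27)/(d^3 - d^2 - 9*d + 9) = (d + 3)/(d - 1)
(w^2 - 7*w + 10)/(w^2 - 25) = (w - 2)/(w + 5)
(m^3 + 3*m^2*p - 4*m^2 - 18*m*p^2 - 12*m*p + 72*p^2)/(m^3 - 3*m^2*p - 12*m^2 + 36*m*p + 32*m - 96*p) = (m + 6*p)/(m - 8)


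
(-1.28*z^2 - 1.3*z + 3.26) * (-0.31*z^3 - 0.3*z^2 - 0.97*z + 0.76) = 0.3968*z^5 + 0.787*z^4 + 0.621*z^3 - 0.6898*z^2 - 4.1502*z + 2.4776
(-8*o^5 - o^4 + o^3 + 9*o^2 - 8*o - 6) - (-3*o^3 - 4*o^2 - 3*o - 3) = -8*o^5 - o^4 + 4*o^3 + 13*o^2 - 5*o - 3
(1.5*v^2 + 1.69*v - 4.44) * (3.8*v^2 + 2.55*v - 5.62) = 5.7*v^4 + 10.247*v^3 - 20.9925*v^2 - 20.8198*v + 24.9528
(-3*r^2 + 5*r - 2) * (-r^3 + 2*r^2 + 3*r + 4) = 3*r^5 - 11*r^4 + 3*r^3 - r^2 + 14*r - 8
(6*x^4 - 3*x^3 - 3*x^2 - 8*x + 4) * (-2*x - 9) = -12*x^5 - 48*x^4 + 33*x^3 + 43*x^2 + 64*x - 36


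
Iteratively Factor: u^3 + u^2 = (u)*(u^2 + u) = u^2*(u + 1)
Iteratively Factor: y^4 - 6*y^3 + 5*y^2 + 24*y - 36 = (y + 2)*(y^3 - 8*y^2 + 21*y - 18) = (y - 3)*(y + 2)*(y^2 - 5*y + 6) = (y - 3)^2*(y + 2)*(y - 2)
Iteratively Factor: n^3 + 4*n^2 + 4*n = (n + 2)*(n^2 + 2*n) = (n + 2)^2*(n)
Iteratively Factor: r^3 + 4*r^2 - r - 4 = (r - 1)*(r^2 + 5*r + 4) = (r - 1)*(r + 4)*(r + 1)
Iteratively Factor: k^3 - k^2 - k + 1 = (k - 1)*(k^2 - 1) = (k - 1)^2*(k + 1)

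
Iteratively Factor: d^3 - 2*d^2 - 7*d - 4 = (d - 4)*(d^2 + 2*d + 1) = (d - 4)*(d + 1)*(d + 1)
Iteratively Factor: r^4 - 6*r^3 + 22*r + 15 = (r + 1)*(r^3 - 7*r^2 + 7*r + 15) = (r - 3)*(r + 1)*(r^2 - 4*r - 5) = (r - 5)*(r - 3)*(r + 1)*(r + 1)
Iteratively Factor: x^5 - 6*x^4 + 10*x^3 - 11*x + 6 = (x + 1)*(x^4 - 7*x^3 + 17*x^2 - 17*x + 6) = (x - 1)*(x + 1)*(x^3 - 6*x^2 + 11*x - 6) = (x - 2)*(x - 1)*(x + 1)*(x^2 - 4*x + 3) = (x - 2)*(x - 1)^2*(x + 1)*(x - 3)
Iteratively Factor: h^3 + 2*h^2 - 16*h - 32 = (h - 4)*(h^2 + 6*h + 8) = (h - 4)*(h + 4)*(h + 2)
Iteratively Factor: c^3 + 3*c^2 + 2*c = (c + 2)*(c^2 + c) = c*(c + 2)*(c + 1)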